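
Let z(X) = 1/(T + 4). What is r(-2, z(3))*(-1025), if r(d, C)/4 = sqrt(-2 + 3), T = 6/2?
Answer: -4100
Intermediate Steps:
T = 3 (T = 6*(1/2) = 3)
z(X) = 1/7 (z(X) = 1/(3 + 4) = 1/7)
r(d, C) = 4 (r(d, C) = 4*sqrt(-2 + 3) = 4*sqrt(1) = 4*1 = 4)
r(-2, z(3))*(-1025) = 4*(-1025) = -4100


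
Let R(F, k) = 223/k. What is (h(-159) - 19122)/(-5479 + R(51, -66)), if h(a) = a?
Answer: 1272546/361837 ≈ 3.5169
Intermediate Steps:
(h(-159) - 19122)/(-5479 + R(51, -66)) = (-159 - 19122)/(-5479 + 223/(-66)) = -19281/(-5479 + 223*(-1/66)) = -19281/(-5479 - 223/66) = -19281/(-361837/66) = -19281*(-66/361837) = 1272546/361837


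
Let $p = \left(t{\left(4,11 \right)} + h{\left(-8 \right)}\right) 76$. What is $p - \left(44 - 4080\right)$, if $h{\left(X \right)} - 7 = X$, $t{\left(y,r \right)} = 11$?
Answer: $4796$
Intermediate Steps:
$h{\left(X \right)} = 7 + X$
$p = 760$ ($p = \left(11 + \left(7 - 8\right)\right) 76 = \left(11 - 1\right) 76 = 10 \cdot 76 = 760$)
$p - \left(44 - 4080\right) = 760 - \left(44 - 4080\right) = 760 - -4036 = 760 + 4036 = 4796$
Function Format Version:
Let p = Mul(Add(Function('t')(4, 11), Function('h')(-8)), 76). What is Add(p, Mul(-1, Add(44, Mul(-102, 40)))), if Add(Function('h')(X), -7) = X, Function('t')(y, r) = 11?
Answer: 4796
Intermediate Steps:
Function('h')(X) = Add(7, X)
p = 760 (p = Mul(Add(11, Add(7, -8)), 76) = Mul(Add(11, -1), 76) = Mul(10, 76) = 760)
Add(p, Mul(-1, Add(44, Mul(-102, 40)))) = Add(760, Mul(-1, Add(44, Mul(-102, 40)))) = Add(760, Mul(-1, Add(44, -4080))) = Add(760, Mul(-1, -4036)) = Add(760, 4036) = 4796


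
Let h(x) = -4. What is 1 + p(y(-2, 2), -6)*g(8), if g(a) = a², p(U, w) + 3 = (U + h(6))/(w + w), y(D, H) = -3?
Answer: -461/3 ≈ -153.67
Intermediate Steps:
p(U, w) = -3 + (-4 + U)/(2*w) (p(U, w) = -3 + (U - 4)/(w + w) = -3 + (-4 + U)/((2*w)) = -3 + (-4 + U)*(1/(2*w)) = -3 + (-4 + U)/(2*w))
1 + p(y(-2, 2), -6)*g(8) = 1 + ((½)*(-4 - 3 - 6*(-6))/(-6))*8² = 1 + ((½)*(-⅙)*(-4 - 3 + 36))*64 = 1 + ((½)*(-⅙)*29)*64 = 1 - 29/12*64 = 1 - 464/3 = -461/3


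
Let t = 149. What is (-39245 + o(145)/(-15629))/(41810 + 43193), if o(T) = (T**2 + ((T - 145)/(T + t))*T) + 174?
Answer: -613381304/1328511887 ≈ -0.46171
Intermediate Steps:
o(T) = 174 + T**2 + T*(-145 + T)/(149 + T) (o(T) = (T**2 + ((T - 145)/(T + 149))*T) + 174 = (T**2 + ((-145 + T)/(149 + T))*T) + 174 = (T**2 + T*(-145 + T)/(149 + T)) + 174 = 174 + T**2 + T*(-145 + T)/(149 + T))
(-39245 + o(145)/(-15629))/(41810 + 43193) = (-39245 + ((25926 + 145**3 + 29*145 + 150*145**2)/(149 + 145))/(-15629))/(41810 + 43193) = (-39245 + ((25926 + 3048625 + 4205 + 150*21025)/294)*(-1/15629))/85003 = (-39245 + ((25926 + 3048625 + 4205 + 3153750)/294)*(-1/15629))*(1/85003) = (-39245 + ((1/294)*6232506)*(-1/15629))*(1/85003) = (-39245 + 21199*(-1/15629))*(1/85003) = (-39245 - 21199/15629)*(1/85003) = -613381304/15629*1/85003 = -613381304/1328511887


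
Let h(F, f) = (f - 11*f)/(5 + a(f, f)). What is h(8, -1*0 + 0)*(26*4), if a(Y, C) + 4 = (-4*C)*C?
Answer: 0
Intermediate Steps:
a(Y, C) = -4 - 4*C² (a(Y, C) = -4 + (-4*C)*C = -4 - 4*C²)
h(F, f) = -10*f/(1 - 4*f²) (h(F, f) = (f - 11*f)/(5 + (-4 - 4*f²)) = (-10*f)/(1 - 4*f²) = -10*f/(1 - 4*f²))
h(8, -1*0 + 0)*(26*4) = (10*(-1*0 + 0)/(-1 + 4*(-1*0 + 0)²))*(26*4) = (10*(0 + 0)/(-1 + 4*(0 + 0)²))*104 = (10*0/(-1 + 4*0²))*104 = (10*0/(-1 + 4*0))*104 = (10*0/(-1 + 0))*104 = (10*0/(-1))*104 = (10*0*(-1))*104 = 0*104 = 0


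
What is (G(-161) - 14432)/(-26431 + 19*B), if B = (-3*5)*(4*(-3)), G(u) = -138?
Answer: 14570/23011 ≈ 0.63318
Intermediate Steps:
B = 180 (B = -15*(-12) = 180)
(G(-161) - 14432)/(-26431 + 19*B) = (-138 - 14432)/(-26431 + 19*180) = -14570/(-26431 + 3420) = -14570/(-23011) = -14570*(-1/23011) = 14570/23011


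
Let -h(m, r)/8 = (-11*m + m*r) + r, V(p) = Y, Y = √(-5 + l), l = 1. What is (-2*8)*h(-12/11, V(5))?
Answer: 1536 - 256*I/11 ≈ 1536.0 - 23.273*I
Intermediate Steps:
Y = 2*I (Y = √(-5 + 1) = √(-4) = 2*I ≈ 2.0*I)
V(p) = 2*I
h(m, r) = -8*r + 88*m - 8*m*r (h(m, r) = -8*((-11*m + m*r) + r) = -8*(r - 11*m + m*r) = -8*r + 88*m - 8*m*r)
(-2*8)*h(-12/11, V(5)) = (-2*8)*(-16*I + 88*(-12/11) - 8*(-12/11)*2*I) = -16*(-16*I + 88*(-12*1/11) - 8*(-12*1/11)*2*I) = -16*(-16*I + 88*(-12/11) - 8*(-12/11)*2*I) = -16*(-16*I - 96 + 192*I/11) = -16*(-96 + 16*I/11) = 1536 - 256*I/11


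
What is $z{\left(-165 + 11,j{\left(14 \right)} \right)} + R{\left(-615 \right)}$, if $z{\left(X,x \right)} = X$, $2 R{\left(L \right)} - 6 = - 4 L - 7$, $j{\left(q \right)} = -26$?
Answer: $\frac{2151}{2} \approx 1075.5$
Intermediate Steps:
$R{\left(L \right)} = - \frac{1}{2} - 2 L$ ($R{\left(L \right)} = 3 + \frac{- 4 L - 7}{2} = 3 + \frac{-7 - 4 L}{2} = 3 - \left(\frac{7}{2} + 2 L\right) = - \frac{1}{2} - 2 L$)
$z{\left(-165 + 11,j{\left(14 \right)} \right)} + R{\left(-615 \right)} = \left(-165 + 11\right) - - \frac{2459}{2} = -154 + \left(- \frac{1}{2} + 1230\right) = -154 + \frac{2459}{2} = \frac{2151}{2}$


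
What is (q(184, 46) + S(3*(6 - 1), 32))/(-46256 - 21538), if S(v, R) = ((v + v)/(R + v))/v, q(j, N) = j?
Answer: -4325/1593159 ≈ -0.0027147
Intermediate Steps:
S(v, R) = 2/(R + v) (S(v, R) = ((2*v)/(R + v))/v = (2*v/(R + v))/v = 2/(R + v))
(q(184, 46) + S(3*(6 - 1), 32))/(-46256 - 21538) = (184 + 2/(32 + 3*(6 - 1)))/(-46256 - 21538) = (184 + 2/(32 + 3*5))/(-67794) = (184 + 2/(32 + 15))*(-1/67794) = (184 + 2/47)*(-1/67794) = (8650/47)*(-1/67794) = -4325/1593159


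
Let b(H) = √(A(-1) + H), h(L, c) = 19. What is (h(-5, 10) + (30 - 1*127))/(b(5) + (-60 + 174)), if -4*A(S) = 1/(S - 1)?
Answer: -71136/103927 + 156*√82/103927 ≈ -0.67089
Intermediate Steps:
A(S) = -1/(4*(-1 + S)) (A(S) = -1/(4*(S - 1)) = -1/(4*(-1 + S)))
b(H) = √(⅛ + H) (b(H) = √(-1/(-4 + 4*(-1)) + H) = √(-1/(-4 - 4) + H) = √(-1/(-8) + H) = √(-1*(-⅛) + H) = √(⅛ + H))
(h(-5, 10) + (30 - 1*127))/(b(5) + (-60 + 174)) = (19 + (30 - 1*127))/(√(2 + 16*5)/4 + (-60 + 174)) = (19 + (30 - 127))/(√(2 + 80)/4 + 114) = (19 - 97)/(√82/4 + 114) = -78/(114 + √82/4)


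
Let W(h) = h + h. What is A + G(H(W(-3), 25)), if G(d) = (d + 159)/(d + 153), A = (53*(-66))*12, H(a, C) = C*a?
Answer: -41973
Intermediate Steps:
W(h) = 2*h
A = -41976 (A = -3498*12 = -41976)
G(d) = (159 + d)/(153 + d)
A + G(H(W(-3), 25)) = -41976 + (159 + 25*(2*(-3)))/(153 + 25*(2*(-3))) = -41976 + (159 + 25*(-6))/(153 + 25*(-6)) = -41976 + (159 - 150)/(153 - 150) = -41976 + 9/3 = -41976 + (1/3)*9 = -41976 + 3 = -41973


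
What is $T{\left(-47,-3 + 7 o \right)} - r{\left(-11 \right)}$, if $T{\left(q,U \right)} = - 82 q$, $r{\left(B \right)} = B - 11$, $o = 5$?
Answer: $3876$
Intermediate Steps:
$r{\left(B \right)} = -11 + B$
$T{\left(-47,-3 + 7 o \right)} - r{\left(-11 \right)} = \left(-82\right) \left(-47\right) - \left(-11 - 11\right) = 3854 - -22 = 3854 + 22 = 3876$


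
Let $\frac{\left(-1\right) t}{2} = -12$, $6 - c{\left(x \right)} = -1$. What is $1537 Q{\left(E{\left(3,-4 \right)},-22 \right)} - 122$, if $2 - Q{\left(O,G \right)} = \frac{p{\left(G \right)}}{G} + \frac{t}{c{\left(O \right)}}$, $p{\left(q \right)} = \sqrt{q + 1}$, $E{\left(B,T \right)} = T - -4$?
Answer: $- \frac{16224}{7} + \frac{1537 i \sqrt{21}}{22} \approx -2317.7 + 320.16 i$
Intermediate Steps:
$c{\left(x \right)} = 7$ ($c{\left(x \right)} = 6 - -1 = 6 + 1 = 7$)
$t = 24$ ($t = \left(-2\right) \left(-12\right) = 24$)
$E{\left(B,T \right)} = 4 + T$ ($E{\left(B,T \right)} = T + 4 = 4 + T$)
$p{\left(q \right)} = \sqrt{1 + q}$
$Q{\left(O,G \right)} = - \frac{10}{7} - \frac{\sqrt{1 + G}}{G}$ ($Q{\left(O,G \right)} = 2 - \left(\frac{\sqrt{1 + G}}{G} + \frac{24}{7}\right) = 2 - \left(\frac{24}{7} + \frac{\sqrt{1 + G}}{G}\right) = - \frac{10}{7} - \frac{\sqrt{1 + G}}{G}$)
$1537 Q{\left(E{\left(3,-4 \right)},-22 \right)} - 122 = 1537 \left(- \frac{10}{7} - \frac{\sqrt{1 - 22}}{-22}\right) - 122 = 1537 \left(- \frac{10}{7} - - \frac{\sqrt{-21}}{22}\right) - 122 = 1537 \left(- \frac{10}{7} - - \frac{i \sqrt{21}}{22}\right) - 122 = 1537 \left(- \frac{10}{7} + \frac{i \sqrt{21}}{22}\right) - 122 = \left(- \frac{15370}{7} + \frac{1537 i \sqrt{21}}{22}\right) - 122 = - \frac{16224}{7} + \frac{1537 i \sqrt{21}}{22}$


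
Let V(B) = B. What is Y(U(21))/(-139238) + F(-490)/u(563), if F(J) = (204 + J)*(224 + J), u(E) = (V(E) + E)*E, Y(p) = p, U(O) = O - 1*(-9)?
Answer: 2643412987/22067064811 ≈ 0.11979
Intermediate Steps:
U(O) = 9 + O (U(O) = O + 9 = 9 + O)
u(E) = 2*E² (u(E) = (E + E)*E = (2*E)*E = 2*E²)
Y(U(21))/(-139238) + F(-490)/u(563) = (9 + 21)/(-139238) + (45696 + (-490)² + 428*(-490))/((2*563²)) = 30*(-1/139238) + (45696 + 240100 - 209720)/((2*316969)) = -15/69619 + 76076/633938 = -15/69619 + 76076*(1/633938) = -15/69619 + 38038/316969 = 2643412987/22067064811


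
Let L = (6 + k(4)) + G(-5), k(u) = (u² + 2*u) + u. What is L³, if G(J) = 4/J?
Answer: 4574296/125 ≈ 36594.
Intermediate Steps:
k(u) = u² + 3*u
L = 166/5 (L = (6 + 4*(3 + 4)) + 4/(-5) = (6 + 4*7) + 4*(-⅕) = (6 + 28) - ⅘ = 34 - ⅘ = 166/5 ≈ 33.200)
L³ = (166/5)³ = 4574296/125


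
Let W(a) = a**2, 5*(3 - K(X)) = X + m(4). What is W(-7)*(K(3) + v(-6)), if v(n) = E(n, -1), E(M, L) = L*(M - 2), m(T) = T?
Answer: 2352/5 ≈ 470.40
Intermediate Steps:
E(M, L) = L*(-2 + M)
K(X) = 11/5 - X/5 (K(X) = 3 - (X + 4)/5 = 3 - (4 + X)/5 = 3 + (-4/5 - X/5) = 11/5 - X/5)
v(n) = 2 - n (v(n) = -(-2 + n) = 2 - n)
W(-7)*(K(3) + v(-6)) = (-7)**2*((11/5 - 1/5*3) + (2 - 1*(-6))) = 49*((11/5 - 3/5) + (2 + 6)) = 49*(8/5 + 8) = 49*(48/5) = 2352/5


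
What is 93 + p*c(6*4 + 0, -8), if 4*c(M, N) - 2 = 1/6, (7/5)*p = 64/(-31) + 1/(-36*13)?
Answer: 17286469/187488 ≈ 92.200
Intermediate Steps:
p = -149915/101556 (p = 5*(64/(-31) + 1/(-36*13))/7 = 5*(64*(-1/31) - 1/36*1/13)/7 = 5*(-64/31 - 1/468)/7 = (5/7)*(-29983/14508) = -149915/101556 ≈ -1.4762)
c(M, N) = 13/24 (c(M, N) = ½ + (¼)/6 = ½ + (¼)*(⅙) = ½ + 1/24 = 13/24)
93 + p*c(6*4 + 0, -8) = 93 - 149915/101556*13/24 = 93 - 149915/187488 = 17286469/187488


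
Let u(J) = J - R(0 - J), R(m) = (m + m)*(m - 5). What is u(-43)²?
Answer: 10962721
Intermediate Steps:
R(m) = 2*m*(-5 + m) (R(m) = (2*m)*(-5 + m) = 2*m*(-5 + m))
u(J) = J + 2*J*(-5 - J) (u(J) = J - 2*(0 - J)*(-5 + (0 - J)) = J - 2*(-J)*(-5 - J) = J - (-2)*J*(-5 - J) = J + 2*J*(-5 - J))
u(-43)² = (-43*(-9 - 2*(-43)))² = (-43*(-9 + 86))² = (-43*77)² = (-3311)² = 10962721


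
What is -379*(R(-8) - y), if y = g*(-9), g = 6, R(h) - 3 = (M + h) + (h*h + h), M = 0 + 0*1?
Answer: -39795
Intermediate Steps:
M = 0 (M = 0 + 0 = 0)
R(h) = 3 + h**2 + 2*h (R(h) = 3 + ((0 + h) + (h*h + h)) = 3 + (h + (h**2 + h)) = 3 + (h + (h + h**2)) = 3 + (h**2 + 2*h) = 3 + h**2 + 2*h)
y = -54 (y = 6*(-9) = -54)
-379*(R(-8) - y) = -379*((3 + (-8)**2 + 2*(-8)) - 1*(-54)) = -379*((3 + 64 - 16) + 54) = -379*(51 + 54) = -379*105 = -39795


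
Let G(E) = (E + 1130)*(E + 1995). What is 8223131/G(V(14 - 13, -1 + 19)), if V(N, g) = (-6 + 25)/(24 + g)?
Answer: 14505603084/3979167511 ≈ 3.6454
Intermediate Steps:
V(N, g) = 19/(24 + g)
G(E) = (1130 + E)*(1995 + E)
8223131/G(V(14 - 13, -1 + 19)) = 8223131/(2254350 + (19/(24 + (-1 + 19)))² + 3125*(19/(24 + (-1 + 19)))) = 8223131/(2254350 + (19/(24 + 18))² + 3125*(19/(24 + 18))) = 8223131/(2254350 + (19/42)² + 3125*(19/42)) = 8223131/(2254350 + 361/1764 + 59375/42) = 8223131/(3979167511/1764) = 8223131*(1764/3979167511) = 14505603084/3979167511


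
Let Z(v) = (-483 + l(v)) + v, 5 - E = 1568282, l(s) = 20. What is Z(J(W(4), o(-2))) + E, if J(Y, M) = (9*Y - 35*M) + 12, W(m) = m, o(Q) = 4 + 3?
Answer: -1568937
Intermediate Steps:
o(Q) = 7
E = -1568277 (E = 5 - 1*1568282 = 5 - 1568282 = -1568277)
J(Y, M) = 12 - 35*M + 9*Y (J(Y, M) = (-35*M + 9*Y) + 12 = 12 - 35*M + 9*Y)
Z(v) = -463 + v (Z(v) = (-483 + 20) + v = -463 + v)
Z(J(W(4), o(-2))) + E = (-463 + (12 - 35*7 + 9*4)) - 1568277 = (-463 + (12 - 245 + 36)) - 1568277 = (-463 - 197) - 1568277 = -660 - 1568277 = -1568937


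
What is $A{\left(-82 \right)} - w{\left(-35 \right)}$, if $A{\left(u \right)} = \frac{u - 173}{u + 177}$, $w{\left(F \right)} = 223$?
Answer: $- \frac{4288}{19} \approx -225.68$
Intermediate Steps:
$A{\left(u \right)} = \frac{-173 + u}{177 + u}$
$A{\left(-82 \right)} - w{\left(-35 \right)} = \frac{-173 - 82}{177 - 82} - 223 = \frac{1}{95} \left(-255\right) - 223 = - \frac{51}{19} - 223 = - \frac{4288}{19}$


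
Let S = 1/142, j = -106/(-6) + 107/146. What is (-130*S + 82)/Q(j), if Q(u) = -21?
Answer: -1919/497 ≈ -3.8612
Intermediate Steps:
j = 8059/438 (j = -106*(-⅙) + 107*(1/146) = 53/3 + 107/146 = 8059/438 ≈ 18.400)
S = 1/142 ≈ 0.0070423
(-130*S + 82)/Q(j) = (-130*1/142 + 82)/(-21) = (-65/71 + 82)*(-1/21) = (5757/71)*(-1/21) = -1919/497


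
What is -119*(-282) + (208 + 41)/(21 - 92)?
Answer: 2382369/71 ≈ 33555.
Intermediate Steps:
-119*(-282) + (208 + 41)/(21 - 92) = 33558 + 249/(-71) = 33558 + 249*(-1/71) = 33558 - 249/71 = 2382369/71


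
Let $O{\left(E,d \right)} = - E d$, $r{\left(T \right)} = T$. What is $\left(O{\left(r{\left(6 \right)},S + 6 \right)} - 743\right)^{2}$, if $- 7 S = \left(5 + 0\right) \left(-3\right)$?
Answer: $\frac{30724849}{49} \approx 6.2704 \cdot 10^{5}$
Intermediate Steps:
$S = \frac{15}{7}$ ($S = - \frac{\left(5 + 0\right) \left(-3\right)}{7} = - \frac{5 \left(-3\right)}{7} = \left(- \frac{1}{7}\right) \left(-15\right) = \frac{15}{7} \approx 2.1429$)
$O{\left(E,d \right)} = - E d$
$\left(O{\left(r{\left(6 \right)},S + 6 \right)} - 743\right)^{2} = \left(\left(-1\right) 6 \left(\frac{15}{7} + 6\right) - 743\right)^{2} = \left(\left(-1\right) 6 \cdot \frac{57}{7} - 743\right)^{2} = \left(- \frac{342}{7} - 743\right)^{2} = \left(- \frac{5543}{7}\right)^{2} = \frac{30724849}{49}$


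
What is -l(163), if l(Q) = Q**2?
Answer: -26569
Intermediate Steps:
-l(163) = -1*163**2 = -1*26569 = -26569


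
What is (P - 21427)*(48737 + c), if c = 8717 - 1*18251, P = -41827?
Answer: -2479746562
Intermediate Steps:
c = -9534 (c = 8717 - 18251 = -9534)
(P - 21427)*(48737 + c) = (-41827 - 21427)*(48737 - 9534) = -63254*39203 = -2479746562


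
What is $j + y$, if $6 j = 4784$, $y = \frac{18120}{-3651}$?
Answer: $\frac{2892944}{3651} \approx 792.37$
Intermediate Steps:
$y = - \frac{6040}{1217}$ ($y = 18120 \left(- \frac{1}{3651}\right) = - \frac{6040}{1217} \approx -4.963$)
$j = \frac{2392}{3}$ ($j = \frac{1}{6} \cdot 4784 = \frac{2392}{3} \approx 797.33$)
$j + y = \frac{2392}{3} - \frac{6040}{1217} = \frac{2892944}{3651}$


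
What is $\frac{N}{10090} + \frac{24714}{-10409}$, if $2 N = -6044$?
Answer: $- \frac{140410129}{52513405} \approx -2.6738$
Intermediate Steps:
$N = -3022$ ($N = \frac{1}{2} \left(-6044\right) = -3022$)
$\frac{N}{10090} + \frac{24714}{-10409} = - \frac{3022}{10090} + \frac{24714}{-10409} = \left(-3022\right) \frac{1}{10090} + 24714 \left(- \frac{1}{10409}\right) = - \frac{1511}{5045} - \frac{24714}{10409} = - \frac{140410129}{52513405}$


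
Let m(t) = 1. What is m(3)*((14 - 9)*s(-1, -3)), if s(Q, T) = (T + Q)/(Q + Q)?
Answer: 10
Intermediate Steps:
s(Q, T) = (Q + T)/(2*Q) (s(Q, T) = (Q + T)/((2*Q)) = (Q + T)*(1/(2*Q)) = (Q + T)/(2*Q))
m(3)*((14 - 9)*s(-1, -3)) = 1*((14 - 9)*((½)*(-1 - 3)/(-1))) = 1*(5*((½)*(-1)*(-4))) = 1*(5*2) = 1*10 = 10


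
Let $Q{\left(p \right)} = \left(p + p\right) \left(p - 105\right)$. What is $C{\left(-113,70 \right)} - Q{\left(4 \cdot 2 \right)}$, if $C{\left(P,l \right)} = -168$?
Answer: $1384$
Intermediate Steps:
$Q{\left(p \right)} = 2 p \left(-105 + p\right)$
$C{\left(-113,70 \right)} - Q{\left(4 \cdot 2 \right)} = -168 - 2 \cdot 4 \cdot 2 \left(-105 + 4 \cdot 2\right) = -168 - 2 \cdot 8 \left(-105 + 8\right) = -168 - 2 \cdot 8 \left(-97\right) = -168 - -1552 = -168 + 1552 = 1384$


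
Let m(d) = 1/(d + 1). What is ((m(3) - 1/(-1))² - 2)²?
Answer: 49/256 ≈ 0.19141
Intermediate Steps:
m(d) = 1/(1 + d)
((m(3) - 1/(-1))² - 2)² = ((1/(1 + 3) - 1/(-1))² - 2)² = ((1/4 - 1*(-1))² - 2)² = ((¼ + 1)² - 2)² = ((5/4)² - 2)² = (25/16 - 2)² = (-7/16)² = 49/256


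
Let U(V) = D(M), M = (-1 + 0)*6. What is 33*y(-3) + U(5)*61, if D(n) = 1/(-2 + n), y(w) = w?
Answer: -853/8 ≈ -106.63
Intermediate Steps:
M = -6 (M = -1*6 = -6)
U(V) = -⅛ (U(V) = 1/(-2 - 6) = 1/(-8) = -⅛)
33*y(-3) + U(5)*61 = 33*(-3) - ⅛*61 = -99 - 61/8 = -853/8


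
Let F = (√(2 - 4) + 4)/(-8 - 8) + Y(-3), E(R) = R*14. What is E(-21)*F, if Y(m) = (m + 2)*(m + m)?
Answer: -3381/2 + 147*I*√2/8 ≈ -1690.5 + 25.986*I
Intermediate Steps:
Y(m) = 2*m*(2 + m) (Y(m) = (2 + m)*(2*m) = 2*m*(2 + m))
E(R) = 14*R
F = 23/4 - I*√2/16 (F = (√(2 - 4) + 4)/(-8 - 8) + 2*(-3)*(2 - 3) = (√(-2) + 4)/(-16) + 2*(-3)*(-1) = (I*√2 + 4)*(-1/16) + 6 = (4 + I*√2)*(-1/16) + 6 = (-¼ - I*√2/16) + 6 = 23/4 - I*√2/16 ≈ 5.75 - 0.088388*I)
E(-21)*F = (14*(-21))*(23/4 - I*√2/16) = -294*(23/4 - I*√2/16) = -3381/2 + 147*I*√2/8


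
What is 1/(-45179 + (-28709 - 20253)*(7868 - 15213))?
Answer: 1/359580711 ≈ 2.7810e-9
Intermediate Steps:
1/(-45179 + (-28709 - 20253)*(7868 - 15213)) = 1/(-45179 - 48962*(-7345)) = 1/(-45179 + 359625890) = 1/359580711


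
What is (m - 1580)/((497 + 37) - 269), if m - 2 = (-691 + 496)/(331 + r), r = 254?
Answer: -947/159 ≈ -5.9560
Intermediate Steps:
m = 5/3 (m = 2 + (-691 + 496)/(331 + 254) = 2 - 195/585 = 2 - 195*1/585 = 2 - ⅓ = 5/3 ≈ 1.6667)
(m - 1580)/((497 + 37) - 269) = (5/3 - 1580)/((497 + 37) - 269) = -4735/3/(534 - 269) = -4735/3/265 = (1/265)*(-4735/3) = -947/159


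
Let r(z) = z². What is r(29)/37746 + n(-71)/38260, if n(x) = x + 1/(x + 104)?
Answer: 40559527/1985722695 ≈ 0.020426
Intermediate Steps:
n(x) = x + 1/(104 + x)
r(29)/37746 + n(-71)/38260 = 29²/37746 + ((1 + (-71)² + 104*(-71))/(104 - 71))/38260 = 841*(1/37746) + ((1 + 5041 - 7384)/33)*(1/38260) = 841/37746 + ((1/33)*(-2342))*(1/38260) = 841/37746 - 2342/33*1/38260 = 841/37746 - 1171/631290 = 40559527/1985722695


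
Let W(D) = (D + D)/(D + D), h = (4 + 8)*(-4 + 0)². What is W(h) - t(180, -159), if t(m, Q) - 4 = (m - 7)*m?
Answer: -31143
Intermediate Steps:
t(m, Q) = 4 + m*(-7 + m) (t(m, Q) = 4 + (m - 7)*m = 4 + (-7 + m)*m = 4 + m*(-7 + m))
h = 192 (h = 12*(-4)² = 12*16 = 192)
W(D) = 1 (W(D) = (2*D)/((2*D)) = (2*D)*(1/(2*D)) = 1)
W(h) - t(180, -159) = 1 - (4 + 180² - 7*180) = 1 - (4 + 32400 - 1260) = 1 - 1*31144 = 1 - 31144 = -31143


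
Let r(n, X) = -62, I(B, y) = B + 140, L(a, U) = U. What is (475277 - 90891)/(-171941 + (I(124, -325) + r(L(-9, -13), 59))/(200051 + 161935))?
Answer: -34785587649/15560058656 ≈ -2.2356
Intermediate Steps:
I(B, y) = 140 + B
(475277 - 90891)/(-171941 + (I(124, -325) + r(L(-9, -13), 59))/(200051 + 161935)) = (475277 - 90891)/(-171941 + ((140 + 124) - 62)/(200051 + 161935)) = 384386/(-171941 + (264 - 62)/361986) = 384386/(-171941 + 202*(1/361986)) = 384386/(-171941 + 101/180993) = 384386/(-31120117312/180993) = 384386*(-180993/31120117312) = -34785587649/15560058656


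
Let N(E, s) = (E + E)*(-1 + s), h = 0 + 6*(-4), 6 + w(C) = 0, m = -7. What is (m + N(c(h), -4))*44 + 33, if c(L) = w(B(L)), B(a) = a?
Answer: 2365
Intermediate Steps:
w(C) = -6 (w(C) = -6 + 0 = -6)
h = -24 (h = 0 - 24 = -24)
c(L) = -6
N(E, s) = 2*E*(-1 + s) (N(E, s) = (2*E)*(-1 + s) = 2*E*(-1 + s))
(m + N(c(h), -4))*44 + 33 = (-7 + 2*(-6)*(-1 - 4))*44 + 33 = (-7 + 2*(-6)*(-5))*44 + 33 = (-7 + 60)*44 + 33 = 53*44 + 33 = 2332 + 33 = 2365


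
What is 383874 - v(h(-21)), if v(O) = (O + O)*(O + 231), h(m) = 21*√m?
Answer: 402396 - 9702*I*√21 ≈ 4.024e+5 - 44460.0*I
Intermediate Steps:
v(O) = 2*O*(231 + O) (v(O) = (2*O)*(231 + O) = 2*O*(231 + O))
383874 - v(h(-21)) = 383874 - 2*21*√(-21)*(231 + 21*√(-21)) = 383874 - 2*21*(I*√21)*(231 + 21*(I*√21)) = 383874 - 2*21*I*√21*(231 + 21*I*√21) = 383874 - 42*I*√21*(231 + 21*I*√21)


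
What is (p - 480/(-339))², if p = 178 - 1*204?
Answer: 7717284/12769 ≈ 604.38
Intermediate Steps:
p = -26 (p = 178 - 204 = -26)
(p - 480/(-339))² = (-26 - 480/(-339))² = (-26 - 480*(-1/339))² = (-26 + 160/113)² = (-2778/113)² = 7717284/12769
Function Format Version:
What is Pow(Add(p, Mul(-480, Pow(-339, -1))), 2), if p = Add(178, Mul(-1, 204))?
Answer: Rational(7717284, 12769) ≈ 604.38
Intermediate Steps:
p = -26 (p = Add(178, -204) = -26)
Pow(Add(p, Mul(-480, Pow(-339, -1))), 2) = Pow(Add(-26, Mul(-480, Pow(-339, -1))), 2) = Pow(Add(-26, Mul(-480, Rational(-1, 339))), 2) = Pow(Add(-26, Rational(160, 113)), 2) = Pow(Rational(-2778, 113), 2) = Rational(7717284, 12769)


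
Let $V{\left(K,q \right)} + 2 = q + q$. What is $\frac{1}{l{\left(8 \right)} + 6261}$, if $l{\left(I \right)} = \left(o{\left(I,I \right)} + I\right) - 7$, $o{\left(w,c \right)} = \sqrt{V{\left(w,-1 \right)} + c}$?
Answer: $\frac{1}{6264} \approx 0.00015964$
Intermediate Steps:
$V{\left(K,q \right)} = -2 + 2 q$ ($V{\left(K,q \right)} = -2 + \left(q + q\right) = -2 + 2 q$)
$o{\left(w,c \right)} = \sqrt{-4 + c}$ ($o{\left(w,c \right)} = \sqrt{\left(-2 + 2 \left(-1\right)\right) + c} = \sqrt{\left(-2 - 2\right) + c} = \sqrt{-4 + c}$)
$l{\left(I \right)} = -7 + I + \sqrt{-4 + I}$ ($l{\left(I \right)} = \left(\sqrt{-4 + I} + I\right) - 7 = \left(I + \sqrt{-4 + I}\right) - 7 = -7 + I + \sqrt{-4 + I}$)
$\frac{1}{l{\left(8 \right)} + 6261} = \frac{1}{\left(-7 + 8 + \sqrt{-4 + 8}\right) + 6261} = \frac{1}{\left(-7 + 8 + \sqrt{4}\right) + 6261} = \frac{1}{\left(-7 + 8 + 2\right) + 6261} = \frac{1}{3 + 6261} = \frac{1}{6264}$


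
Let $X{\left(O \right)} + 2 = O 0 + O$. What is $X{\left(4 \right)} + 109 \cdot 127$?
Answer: $13845$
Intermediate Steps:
$X{\left(O \right)} = -2 + O$ ($X{\left(O \right)} = -2 + \left(O 0 + O\right) = -2 + \left(0 + O\right) = -2 + O$)
$X{\left(4 \right)} + 109 \cdot 127 = \left(-2 + 4\right) + 109 \cdot 127 = 2 + 13843 = 13845$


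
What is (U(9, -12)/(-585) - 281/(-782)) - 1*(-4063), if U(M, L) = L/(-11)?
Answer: 6815835187/1677390 ≈ 4063.4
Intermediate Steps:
U(M, L) = -L/11 (U(M, L) = L*(-1/11) = -L/11)
(U(9, -12)/(-585) - 281/(-782)) - 1*(-4063) = (-1/11*(-12)/(-585) - 281/(-782)) - 1*(-4063) = ((12/11)*(-1/585) - 281*(-1/782)) + 4063 = (-4/2145 + 281/782) + 4063 = 599617/1677390 + 4063 = 6815835187/1677390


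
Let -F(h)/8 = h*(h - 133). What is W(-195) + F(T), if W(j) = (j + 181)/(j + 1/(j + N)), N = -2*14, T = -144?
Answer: -6938276711/21743 ≈ -3.1910e+5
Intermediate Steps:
N = -28
W(j) = (181 + j)/(j + 1/(-28 + j)) (W(j) = (j + 181)/(j + 1/(j - 28)) = (181 + j)/(j + 1/(-28 + j)))
F(h) = -8*h*(-133 + h) (F(h) = -8*h*(h - 133) = -8*h*(-133 + h))
W(-195) + F(T) = (-5068 + (-195)**2 + 153*(-195))/(1 + (-195)**2 - 28*(-195)) + 8*(-144)*(133 - 1*(-144)) = (-5068 + 38025 - 29835)/(1 + 38025 + 5460) + 8*(-144)*(133 + 144) = 3122/43486 + 8*(-144)*277 = (1/43486)*3122 - 319104 = 1561/21743 - 319104 = -6938276711/21743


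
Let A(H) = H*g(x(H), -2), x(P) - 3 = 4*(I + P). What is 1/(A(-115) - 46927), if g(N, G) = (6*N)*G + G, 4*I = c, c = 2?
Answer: -1/674597 ≈ -1.4824e-6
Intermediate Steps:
I = ½ (I = (¼)*2 = ½ ≈ 0.50000)
x(P) = 5 + 4*P (x(P) = 3 + 4*(½ + P) = 3 + (2 + 4*P) = 5 + 4*P)
g(N, G) = G + 6*G*N (g(N, G) = 6*G*N + G = G + 6*G*N)
A(H) = H*(-62 - 48*H) (A(H) = H*(-2*(1 + 6*(5 + 4*H))) = H*(-2*(1 + (30 + 24*H))) = H*(-2*(31 + 24*H)) = H*(-62 - 48*H))
1/(A(-115) - 46927) = 1/(-2*(-115)*(31 + 24*(-115)) - 46927) = 1/(-2*(-115)*(31 - 2760) - 46927) = 1/(-2*(-115)*(-2729) - 46927) = 1/(-627670 - 46927) = 1/(-674597) = -1/674597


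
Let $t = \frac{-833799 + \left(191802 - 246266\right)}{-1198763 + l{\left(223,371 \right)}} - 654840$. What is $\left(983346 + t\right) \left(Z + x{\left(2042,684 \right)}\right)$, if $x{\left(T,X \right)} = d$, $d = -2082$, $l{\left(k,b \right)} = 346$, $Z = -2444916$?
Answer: $- \frac{963353903433328470}{1198417} \approx -8.0386 \cdot 10^{11}$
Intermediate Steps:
$x{\left(T,X \right)} = -2082$
$t = - \frac{784770500017}{1198417}$ ($t = \frac{-833799 + \left(191802 - 246266\right)}{-1198763 + 346} - 654840 = \frac{-833799 + \left(191802 - 246266\right)}{-1198417} - 654840 = \left(-833799 - 54464\right) \left(- \frac{1}{1198417}\right) - 654840 = \left(-888263\right) \left(- \frac{1}{1198417}\right) - 654840 = \frac{888263}{1198417} - 654840 = - \frac{784770500017}{1198417} \approx -6.5484 \cdot 10^{5}$)
$\left(983346 + t\right) \left(Z + x{\left(2042,684 \right)}\right) = \left(983346 - \frac{784770500017}{1198417}\right) \left(-2444916 - 2082\right) = \frac{393688063265}{1198417} \left(-2446998\right) = - \frac{963353903433328470}{1198417}$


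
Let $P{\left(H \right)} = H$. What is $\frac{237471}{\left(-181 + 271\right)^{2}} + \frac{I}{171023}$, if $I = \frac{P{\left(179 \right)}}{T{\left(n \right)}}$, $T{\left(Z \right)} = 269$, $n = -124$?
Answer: $\frac{3641633070659}{124214004900} \approx 29.317$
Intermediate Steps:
$I = \frac{179}{269} \approx 0.66543$
$\frac{237471}{\left(-181 + 271\right)^{2}} + \frac{I}{171023} = \frac{237471}{\left(-181 + 271\right)^{2}} + \frac{179}{269 \cdot 171023} = \frac{237471}{90^{2}} + \frac{179}{269} \cdot \frac{1}{171023} = \frac{237471}{8100} + \frac{179}{46005187} = 237471 \cdot \frac{1}{8100} + \frac{179}{46005187} = \frac{79157}{2700} + \frac{179}{46005187} = \frac{3641633070659}{124214004900}$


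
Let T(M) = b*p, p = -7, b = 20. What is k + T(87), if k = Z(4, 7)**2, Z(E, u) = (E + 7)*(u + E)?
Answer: 14501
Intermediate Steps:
Z(E, u) = (7 + E)*(E + u)
T(M) = -140 (T(M) = 20*(-7) = -140)
k = 14641 (k = (4**2 + 7*4 + 7*7 + 4*7)**2 = (16 + 28 + 49 + 28)**2 = 121**2 = 14641)
k + T(87) = 14641 - 140 = 14501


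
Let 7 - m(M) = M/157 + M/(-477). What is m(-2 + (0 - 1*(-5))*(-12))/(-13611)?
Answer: -41851/78408783 ≈ -0.00053375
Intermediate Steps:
m(M) = 7 - 320*M/74889 (m(M) = 7 - (M/157 + M/(-477)) = 7 - (M*(1/157) + M*(-1/477)) = 7 - (M/157 - M/477) = 7 - 320*M/74889)
m(-2 + (0 - 1*(-5))*(-12))/(-13611) = (7 - 320*(-2 + (0 - 1*(-5))*(-12))/74889)/(-13611) = (7 - 320*(-2 + (0 + 5)*(-12))/74889)*(-1/13611) = (7 - 320*(-2 + 5*(-12))/74889)*(-1/13611) = (7 - 320*(-2 - 60)/74889)*(-1/13611) = (7 - 320/74889*(-62))*(-1/13611) = (7 + 19840/74889)*(-1/13611) = (544063/74889)*(-1/13611) = -41851/78408783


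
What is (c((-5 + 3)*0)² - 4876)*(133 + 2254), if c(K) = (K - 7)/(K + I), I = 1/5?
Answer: -8714937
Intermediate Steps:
I = ⅕ ≈ 0.20000
c(K) = (-7 + K)/(⅕ + K) (c(K) = (K - 7)/(K + ⅕) = (-7 + K)/(⅕ + K))
(c((-5 + 3)*0)² - 4876)*(133 + 2254) = ((5*(-7 + (-5 + 3)*0)/(1 + 5*((-5 + 3)*0)))² - 4876)*(133 + 2254) = ((5*(-7 - 2*0)/(1 + 5*(-2*0)))² - 4876)*2387 = ((5*(-7 + 0)/(1 + 5*0))² - 4876)*2387 = ((5*(-7)/(1 + 0))² - 4876)*2387 = ((5*(-7)/1)² - 4876)*2387 = ((5*1*(-7))² - 4876)*2387 = ((-35)² - 4876)*2387 = (1225 - 4876)*2387 = -3651*2387 = -8714937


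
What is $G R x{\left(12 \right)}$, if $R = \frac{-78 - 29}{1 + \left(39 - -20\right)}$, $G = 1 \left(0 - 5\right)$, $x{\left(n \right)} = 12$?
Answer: $107$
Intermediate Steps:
$G = -5$ ($G = 1 \left(-5\right) = -5$)
$R = - \frac{107}{60}$ ($R = - \frac{107}{1 + \left(39 + 20\right)} = - \frac{107}{1 + 59} = - \frac{107}{60} \approx -1.7833$)
$G R x{\left(12 \right)} = \left(-5\right) \left(- \frac{107}{60}\right) 12 = \frac{107}{12} \cdot 12 = 107$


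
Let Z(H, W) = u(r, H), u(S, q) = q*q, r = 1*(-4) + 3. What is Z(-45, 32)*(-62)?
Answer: -125550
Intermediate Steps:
r = -1 (r = -4 + 3 = -1)
u(S, q) = q²
Z(H, W) = H²
Z(-45, 32)*(-62) = (-45)²*(-62) = 2025*(-62) = -125550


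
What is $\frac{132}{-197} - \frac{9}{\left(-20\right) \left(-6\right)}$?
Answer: $- \frac{5871}{7880} \approx -0.74505$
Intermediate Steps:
$\frac{132}{-197} - \frac{9}{\left(-20\right) \left(-6\right)} = 132 \left(- \frac{1}{197}\right) - \frac{9}{120} = - \frac{132}{197} - \frac{3}{40} = - \frac{5871}{7880}$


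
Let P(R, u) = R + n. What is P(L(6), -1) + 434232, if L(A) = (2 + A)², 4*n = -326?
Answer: 868429/2 ≈ 4.3421e+5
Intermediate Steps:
n = -163/2 (n = (¼)*(-326) = -163/2 ≈ -81.500)
P(R, u) = -163/2 + R (P(R, u) = R - 163/2 = -163/2 + R)
P(L(6), -1) + 434232 = (-163/2 + (2 + 6)²) + 434232 = (-163/2 + 8²) + 434232 = (-163/2 + 64) + 434232 = -35/2 + 434232 = 868429/2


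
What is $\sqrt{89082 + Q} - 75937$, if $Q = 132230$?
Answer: $-75937 + 8 \sqrt{3458} \approx -75467.0$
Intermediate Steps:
$\sqrt{89082 + Q} - 75937 = \sqrt{89082 + 132230} - 75937 = \sqrt{221312} - 75937 = 8 \sqrt{3458} - 75937 = -75937 + 8 \sqrt{3458}$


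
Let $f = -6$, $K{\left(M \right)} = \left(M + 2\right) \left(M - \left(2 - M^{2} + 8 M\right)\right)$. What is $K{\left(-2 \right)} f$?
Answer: $0$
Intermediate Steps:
$K{\left(M \right)} = \left(2 + M\right) \left(-2 + M^{2} - 7 M\right)$ ($K{\left(M \right)} = \left(2 + M\right) \left(M - \left(2 - M^{2} + 8 M\right)\right) = \left(2 + M\right) \left(-2 + M^{2} - 7 M\right)$)
$K{\left(-2 \right)} f = \left(-4 + \left(-2\right)^{3} - -32 - 5 \left(-2\right)^{2}\right) \left(-6\right) = \left(-4 - 8 + 32 - 20\right) \left(-6\right) = 0 \left(-6\right) = 0$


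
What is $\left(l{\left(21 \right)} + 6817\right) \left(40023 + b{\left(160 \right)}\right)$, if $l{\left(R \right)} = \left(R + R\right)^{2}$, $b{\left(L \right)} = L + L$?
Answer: $346183283$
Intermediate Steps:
$b{\left(L \right)} = 2 L$
$l{\left(R \right)} = 4 R^{2}$ ($l{\left(R \right)} = \left(2 R\right)^{2} = 4 R^{2}$)
$\left(l{\left(21 \right)} + 6817\right) \left(40023 + b{\left(160 \right)}\right) = \left(4 \cdot 21^{2} + 6817\right) \left(40023 + 2 \cdot 160\right) = \left(4 \cdot 441 + 6817\right) \left(40023 + 320\right) = \left(1764 + 6817\right) 40343 = 8581 \cdot 40343 = 346183283$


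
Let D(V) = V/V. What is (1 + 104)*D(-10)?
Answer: 105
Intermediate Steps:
D(V) = 1
(1 + 104)*D(-10) = (1 + 104)*1 = 105*1 = 105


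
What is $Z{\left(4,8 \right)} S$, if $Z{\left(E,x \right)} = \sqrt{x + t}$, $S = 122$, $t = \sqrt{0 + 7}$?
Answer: $122 \sqrt{8 + \sqrt{7}} \approx 398.06$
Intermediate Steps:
$t = \sqrt{7} \approx 2.6458$
$Z{\left(E,x \right)} = \sqrt{x + \sqrt{7}}$
$Z{\left(4,8 \right)} S = \sqrt{8 + \sqrt{7}} \cdot 122 = 122 \sqrt{8 + \sqrt{7}}$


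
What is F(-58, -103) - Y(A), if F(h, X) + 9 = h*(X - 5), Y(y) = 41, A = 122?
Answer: 6214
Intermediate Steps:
F(h, X) = -9 + h*(-5 + X) (F(h, X) = -9 + h*(X - 5) = -9 + h*(-5 + X))
F(-58, -103) - Y(A) = (-9 - 5*(-58) - 103*(-58)) - 1*41 = (-9 + 290 + 5974) - 41 = 6255 - 41 = 6214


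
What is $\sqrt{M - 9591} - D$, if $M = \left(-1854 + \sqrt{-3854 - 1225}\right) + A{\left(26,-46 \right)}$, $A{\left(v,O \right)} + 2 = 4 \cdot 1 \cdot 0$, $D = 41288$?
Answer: $-41288 + \sqrt{-11447 + i \sqrt{5079}} \approx -41288.0 + 106.99 i$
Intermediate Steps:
$A{\left(v,O \right)} = -2$ ($A{\left(v,O \right)} = -2 + 4 \cdot 1 \cdot 0 = -2 + 4 \cdot 0 = -2 + 0 = -2$)
$M = -1856 + i \sqrt{5079}$ ($M = \left(-1854 + \sqrt{-3854 - 1225}\right) - 2 = \left(-1854 + \sqrt{-5079}\right) - 2 = \left(-1854 + i \sqrt{5079}\right) - 2 = -1856 + i \sqrt{5079} \approx -1856.0 + 71.267 i$)
$\sqrt{M - 9591} - D = \sqrt{\left(-1856 + i \sqrt{5079}\right) - 9591} - 41288 = \sqrt{-11447 + i \sqrt{5079}} - 41288 = -41288 + \sqrt{-11447 + i \sqrt{5079}}$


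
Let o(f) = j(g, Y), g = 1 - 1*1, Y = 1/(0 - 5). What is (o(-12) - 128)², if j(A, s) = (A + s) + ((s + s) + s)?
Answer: 414736/25 ≈ 16589.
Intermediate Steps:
Y = -⅕ (Y = 1/(-5) = -⅕ ≈ -0.20000)
g = 0 (g = 1 - 1 = 0)
j(A, s) = A + 4*s (j(A, s) = (A + s) + (2*s + s) = (A + s) + 3*s = A + 4*s)
o(f) = -⅘ (o(f) = 0 + 4*(-⅕) = 0 - ⅘ = -⅘)
(o(-12) - 128)² = (-⅘ - 128)² = (-644/5)² = 414736/25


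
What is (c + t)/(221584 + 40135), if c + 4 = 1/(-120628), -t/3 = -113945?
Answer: 41234389867/31570639532 ≈ 1.3061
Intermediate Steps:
t = 341835 (t = -3*(-113945) = 341835)
c = -482513/120628 (c = -4 + 1/(-120628) = -4 - 1/120628 = -482513/120628 ≈ -4.0000)
(c + t)/(221584 + 40135) = (-482513/120628 + 341835)/(221584 + 40135) = (41234389867/120628)/261719 = (41234389867/120628)*(1/261719) = 41234389867/31570639532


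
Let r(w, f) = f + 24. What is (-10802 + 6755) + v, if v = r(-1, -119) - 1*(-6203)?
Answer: 2061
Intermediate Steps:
r(w, f) = 24 + f
v = 6108 (v = (24 - 119) - 1*(-6203) = -95 + 6203 = 6108)
(-10802 + 6755) + v = (-10802 + 6755) + 6108 = -4047 + 6108 = 2061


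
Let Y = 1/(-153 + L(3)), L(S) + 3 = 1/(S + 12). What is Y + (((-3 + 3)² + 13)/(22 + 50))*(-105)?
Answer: -1064605/56136 ≈ -18.965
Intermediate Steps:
L(S) = -3 + 1/(12 + S) (L(S) = -3 + 1/(S + 12) = -3 + 1/(12 + S))
Y = -15/2339 (Y = 1/(-153 + (-35 - 3*3)/(12 + 3)) = 1/(-153 + (-35 - 9)/15) = 1/(-153 + (1/15)*(-44)) = 1/(-153 - 44/15) = 1/(-2339/15) = -15/2339 ≈ -0.0064130)
Y + (((-3 + 3)² + 13)/(22 + 50))*(-105) = -15/2339 + (((-3 + 3)² + 13)/(22 + 50))*(-105) = -15/2339 + ((0² + 13)/72)*(-105) = -15/2339 + ((0 + 13)*(1/72))*(-105) = -15/2339 + (13*(1/72))*(-105) = -15/2339 + (13/72)*(-105) = -15/2339 - 455/24 = -1064605/56136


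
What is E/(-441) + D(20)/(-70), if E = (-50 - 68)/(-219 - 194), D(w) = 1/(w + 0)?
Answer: -841/617400 ≈ -0.0013622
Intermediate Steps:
D(w) = 1/w
E = 2/7 (E = -118/(-413) = -118*(-1/413) = 2/7 ≈ 0.28571)
E/(-441) + D(20)/(-70) = (2/7)/(-441) + 1/(20*(-70)) = (2/7)*(-1/441) + (1/20)*(-1/70) = -2/3087 - 1/1400 = -841/617400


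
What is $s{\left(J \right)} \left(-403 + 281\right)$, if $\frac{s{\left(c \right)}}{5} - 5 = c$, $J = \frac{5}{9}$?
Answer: $- \frac{30500}{9} \approx -3388.9$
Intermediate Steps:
$J = \frac{5}{9}$ ($J = 5 \cdot \frac{1}{9} = \frac{5}{9} \approx 0.55556$)
$s{\left(c \right)} = 25 + 5 c$
$s{\left(J \right)} \left(-403 + 281\right) = \left(25 + 5 \cdot \frac{5}{9}\right) \left(-403 + 281\right) = \left(25 + \frac{25}{9}\right) \left(-122\right) = \frac{250}{9} \left(-122\right) = - \frac{30500}{9}$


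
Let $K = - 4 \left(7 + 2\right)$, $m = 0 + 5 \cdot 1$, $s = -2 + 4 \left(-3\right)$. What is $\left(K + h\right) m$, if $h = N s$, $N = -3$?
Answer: $30$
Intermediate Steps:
$s = -14$ ($s = -2 - 12 = -14$)
$m = 5$ ($m = 0 + 5 = 5$)
$K = -36$ ($K = \left(-4\right) 9 = -36$)
$h = 42$ ($h = \left(-3\right) \left(-14\right) = 42$)
$\left(K + h\right) m = \left(-36 + 42\right) 5 = 6 \cdot 5 = 30$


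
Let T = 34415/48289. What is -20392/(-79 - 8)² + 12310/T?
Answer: 899719265606/52097427 ≈ 17270.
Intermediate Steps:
T = 34415/48289 (T = 34415*(1/48289) = 34415/48289 ≈ 0.71269)
-20392/(-79 - 8)² + 12310/T = -20392/(-79 - 8)² + 12310/(34415/48289) = -20392/((-87)²) + 12310*(48289/34415) = -20392/7569 + 118887518/6883 = 899719265606/52097427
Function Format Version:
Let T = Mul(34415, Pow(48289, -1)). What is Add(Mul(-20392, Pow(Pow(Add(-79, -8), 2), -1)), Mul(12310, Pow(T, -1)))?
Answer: Rational(899719265606, 52097427) ≈ 17270.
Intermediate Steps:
T = Rational(34415, 48289) (T = Mul(34415, Rational(1, 48289)) = Rational(34415, 48289) ≈ 0.71269)
Add(Mul(-20392, Pow(Pow(Add(-79, -8), 2), -1)), Mul(12310, Pow(T, -1))) = Add(Mul(-20392, Pow(Pow(Add(-79, -8), 2), -1)), Mul(12310, Pow(Rational(34415, 48289), -1))) = Add(Mul(-20392, Pow(Pow(-87, 2), -1)), Mul(12310, Rational(48289, 34415))) = Add(Mul(-20392, Pow(7569, -1)), Rational(118887518, 6883)) = Add(Mul(-20392, Rational(1, 7569)), Rational(118887518, 6883)) = Add(Rational(-20392, 7569), Rational(118887518, 6883)) = Rational(899719265606, 52097427)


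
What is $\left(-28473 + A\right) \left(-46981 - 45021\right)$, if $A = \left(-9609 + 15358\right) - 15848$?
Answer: $3548701144$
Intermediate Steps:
$A = -10099$ ($A = 5749 - 15848 = -10099$)
$\left(-28473 + A\right) \left(-46981 - 45021\right) = \left(-28473 - 10099\right) \left(-46981 - 45021\right) = \left(-38572\right) \left(-92002\right) = 3548701144$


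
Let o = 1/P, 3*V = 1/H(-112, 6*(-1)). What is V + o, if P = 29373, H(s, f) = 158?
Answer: 9949/4640934 ≈ 0.0021437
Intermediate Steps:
V = 1/474 (V = (⅓)/158 = (⅓)*(1/158) = 1/474 ≈ 0.0021097)
o = 1/29373 ≈ 3.4045e-5
V + o = 1/474 + 1/29373 = 9949/4640934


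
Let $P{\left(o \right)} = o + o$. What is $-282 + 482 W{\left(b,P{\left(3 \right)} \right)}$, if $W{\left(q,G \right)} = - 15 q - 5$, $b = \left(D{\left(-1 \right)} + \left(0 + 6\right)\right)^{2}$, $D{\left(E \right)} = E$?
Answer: $-183442$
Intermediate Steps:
$b = 25$ ($b = \left(-1 + \left(0 + 6\right)\right)^{2} = \left(-1 + 6\right)^{2} = 5^{2} = 25$)
$P{\left(o \right)} = 2 o$
$W{\left(q,G \right)} = -5 - 15 q$
$-282 + 482 W{\left(b,P{\left(3 \right)} \right)} = -282 + 482 \left(-5 - 375\right) = -282 + 482 \left(-380\right) = -282 - 183160 = -183442$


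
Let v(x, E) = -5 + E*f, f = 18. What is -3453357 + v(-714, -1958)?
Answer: -3488606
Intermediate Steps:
v(x, E) = -5 + 18*E (v(x, E) = -5 + E*18 = -5 + 18*E)
-3453357 + v(-714, -1958) = -3453357 + (-5 + 18*(-1958)) = -3453357 + (-5 - 35244) = -3453357 - 35249 = -3488606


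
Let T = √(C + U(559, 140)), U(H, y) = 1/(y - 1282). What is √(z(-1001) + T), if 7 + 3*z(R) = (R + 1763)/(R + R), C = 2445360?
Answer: √(-28934396386896 + 10298566278*√3189150477898)/3429426 ≈ 39.513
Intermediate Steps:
U(H, y) = 1/(-1282 + y)
z(R) = -7/3 + (1763 + R)/(6*R) (z(R) = -7/3 + ((R + 1763)/(R + R))/3 = -7/3 + ((1763 + R)/((2*R)))/3 = -7/3 + ((1763 + R)*(1/(2*R)))/3 = -7/3 + ((1763 + R)/(2*R))/3 = -7/3 + (1763 + R)/(6*R))
T = √3189150477898/1142 (T = √(2445360 + 1/(-1282 + 140)) = √(2445360 + 1/(-1142)) = √(2445360 - 1/1142) = √(2792601119/1142) = √3189150477898/1142 ≈ 1563.8)
√(z(-1001) + T) = √((⅙)*(1763 - 13*(-1001))/(-1001) + √3189150477898/1142) = √((⅙)*(-1/1001)*(1763 + 13013) + √3189150477898/1142) = √((⅙)*(-1/1001)*14776 + √3189150477898/1142) = √(-7388/3003 + √3189150477898/1142)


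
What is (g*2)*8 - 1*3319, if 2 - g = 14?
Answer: -3511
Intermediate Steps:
g = -12 (g = 2 - 1*14 = 2 - 14 = -12)
(g*2)*8 - 1*3319 = -12*2*8 - 1*3319 = -24*8 - 3319 = -192 - 3319 = -3511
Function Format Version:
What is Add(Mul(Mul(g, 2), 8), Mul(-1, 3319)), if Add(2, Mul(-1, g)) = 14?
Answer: -3511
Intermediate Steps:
g = -12 (g = Add(2, Mul(-1, 14)) = Add(2, -14) = -12)
Add(Mul(Mul(g, 2), 8), Mul(-1, 3319)) = Add(Mul(Mul(-12, 2), 8), Mul(-1, 3319)) = Add(Mul(-24, 8), -3319) = Add(-192, -3319) = -3511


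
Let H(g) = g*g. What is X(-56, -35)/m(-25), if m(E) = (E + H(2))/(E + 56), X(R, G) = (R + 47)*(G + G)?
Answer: -930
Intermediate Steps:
X(R, G) = 2*G*(47 + R) (X(R, G) = (47 + R)*(2*G) = 2*G*(47 + R))
H(g) = g²
m(E) = (4 + E)/(56 + E) (m(E) = (E + 2²)/(E + 56) = (E + 4)/(56 + E) = (4 + E)/(56 + E))
X(-56, -35)/m(-25) = (2*(-35)*(47 - 56))/(((4 - 25)/(56 - 25))) = (2*(-35)*(-9))/((-21/31)) = 630/(((1/31)*(-21))) = 630/(-21/31) = 630*(-31/21) = -930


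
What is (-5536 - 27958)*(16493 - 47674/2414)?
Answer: -665968369716/1207 ≈ -5.5175e+8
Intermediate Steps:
(-5536 - 27958)*(16493 - 47674/2414) = -33494*(16493 - 47674*1/2414) = -33494*(16493 - 23837/1207) = -33494*19883214/1207 = -665968369716/1207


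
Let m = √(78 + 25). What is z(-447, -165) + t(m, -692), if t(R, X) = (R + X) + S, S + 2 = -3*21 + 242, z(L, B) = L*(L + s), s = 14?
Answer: 193036 + √103 ≈ 1.9305e+5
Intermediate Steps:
z(L, B) = L*(14 + L) (z(L, B) = L*(L + 14) = L*(14 + L))
m = √103 ≈ 10.149
S = 177 (S = -2 + (-3*21 + 242) = -2 + (-63 + 242) = -2 + 179 = 177)
t(R, X) = 177 + R + X (t(R, X) = (R + X) + 177 = 177 + R + X)
z(-447, -165) + t(m, -692) = -447*(14 - 447) + (177 + √103 - 692) = -447*(-433) + (-515 + √103) = 193551 + (-515 + √103) = 193036 + √103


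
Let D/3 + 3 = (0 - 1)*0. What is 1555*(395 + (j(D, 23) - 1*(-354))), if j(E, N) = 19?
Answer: 1194240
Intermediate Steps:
D = -9 (D = -9 + 3*((0 - 1)*0) = -9 + 3*(-1*0) = -9 + 3*0 = -9 + 0 = -9)
1555*(395 + (j(D, 23) - 1*(-354))) = 1555*(395 + (19 - 1*(-354))) = 1555*(395 + (19 + 354)) = 1555*(395 + 373) = 1555*768 = 1194240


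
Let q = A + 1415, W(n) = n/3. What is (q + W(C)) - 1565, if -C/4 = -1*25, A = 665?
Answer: 1645/3 ≈ 548.33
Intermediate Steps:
C = 100 (C = -(-4)*25 = -4*(-25) = 100)
W(n) = n/3 (W(n) = n*(1/3) = n/3)
q = 2080 (q = 665 + 1415 = 2080)
(q + W(C)) - 1565 = (2080 + (1/3)*100) - 1565 = (2080 + 100/3) - 1565 = 6340/3 - 1565 = 1645/3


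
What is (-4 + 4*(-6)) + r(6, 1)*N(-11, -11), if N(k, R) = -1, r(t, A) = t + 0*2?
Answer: -34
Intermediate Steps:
r(t, A) = t (r(t, A) = t + 0 = t)
(-4 + 4*(-6)) + r(6, 1)*N(-11, -11) = (-4 + 4*(-6)) + 6*(-1) = (-4 - 24) - 6 = -28 - 6 = -34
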